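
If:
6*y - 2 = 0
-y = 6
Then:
No Solution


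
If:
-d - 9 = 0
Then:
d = -9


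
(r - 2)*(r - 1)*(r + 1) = r^3 - 2*r^2 - r + 2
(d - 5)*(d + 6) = d^2 + d - 30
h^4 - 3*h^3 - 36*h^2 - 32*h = h*(h - 8)*(h + 1)*(h + 4)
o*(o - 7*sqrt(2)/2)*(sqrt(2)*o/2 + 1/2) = sqrt(2)*o^3/2 - 3*o^2 - 7*sqrt(2)*o/4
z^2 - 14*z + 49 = (z - 7)^2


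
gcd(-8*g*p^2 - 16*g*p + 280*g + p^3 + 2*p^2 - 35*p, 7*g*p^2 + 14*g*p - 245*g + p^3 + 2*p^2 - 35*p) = p^2 + 2*p - 35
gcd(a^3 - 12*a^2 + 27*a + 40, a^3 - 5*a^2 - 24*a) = a - 8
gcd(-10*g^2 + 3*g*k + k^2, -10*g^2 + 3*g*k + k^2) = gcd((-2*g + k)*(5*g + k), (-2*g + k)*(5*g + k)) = 10*g^2 - 3*g*k - k^2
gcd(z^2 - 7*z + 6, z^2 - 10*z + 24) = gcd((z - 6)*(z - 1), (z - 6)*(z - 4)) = z - 6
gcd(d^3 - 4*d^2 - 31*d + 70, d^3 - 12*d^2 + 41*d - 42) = d^2 - 9*d + 14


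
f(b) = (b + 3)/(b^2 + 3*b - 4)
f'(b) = (-2*b - 3)*(b + 3)/(b^2 + 3*b - 4)^2 + 1/(b^2 + 3*b - 4)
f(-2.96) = -0.01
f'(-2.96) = -0.24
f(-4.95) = -0.34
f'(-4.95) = -0.24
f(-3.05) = 0.01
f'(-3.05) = -0.27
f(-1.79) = -0.20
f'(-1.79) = -0.14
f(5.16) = 0.21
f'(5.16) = -0.05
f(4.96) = 0.22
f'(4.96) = -0.05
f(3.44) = 0.35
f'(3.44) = -0.14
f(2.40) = 0.60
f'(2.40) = -0.41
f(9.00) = 0.12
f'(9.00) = -0.01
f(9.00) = 0.12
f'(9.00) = -0.01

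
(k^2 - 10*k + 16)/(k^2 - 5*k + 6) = (k - 8)/(k - 3)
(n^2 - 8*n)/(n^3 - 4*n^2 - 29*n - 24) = n/(n^2 + 4*n + 3)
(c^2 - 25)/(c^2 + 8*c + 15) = (c - 5)/(c + 3)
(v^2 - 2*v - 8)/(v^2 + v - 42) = (v^2 - 2*v - 8)/(v^2 + v - 42)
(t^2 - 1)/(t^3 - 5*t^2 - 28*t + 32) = (t + 1)/(t^2 - 4*t - 32)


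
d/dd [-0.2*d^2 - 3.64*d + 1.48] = -0.4*d - 3.64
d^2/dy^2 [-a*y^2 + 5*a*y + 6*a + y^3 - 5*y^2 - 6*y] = -2*a + 6*y - 10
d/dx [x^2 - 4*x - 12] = 2*x - 4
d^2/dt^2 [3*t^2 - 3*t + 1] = 6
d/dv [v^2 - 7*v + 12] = 2*v - 7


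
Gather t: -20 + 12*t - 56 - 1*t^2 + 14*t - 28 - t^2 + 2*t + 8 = -2*t^2 + 28*t - 96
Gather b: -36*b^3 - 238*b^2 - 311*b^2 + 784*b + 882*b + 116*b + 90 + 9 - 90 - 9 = -36*b^3 - 549*b^2 + 1782*b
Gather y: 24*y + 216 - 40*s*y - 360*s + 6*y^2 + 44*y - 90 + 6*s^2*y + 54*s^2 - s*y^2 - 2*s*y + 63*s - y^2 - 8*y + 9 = 54*s^2 - 297*s + y^2*(5 - s) + y*(6*s^2 - 42*s + 60) + 135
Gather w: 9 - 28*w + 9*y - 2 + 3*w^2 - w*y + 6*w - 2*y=3*w^2 + w*(-y - 22) + 7*y + 7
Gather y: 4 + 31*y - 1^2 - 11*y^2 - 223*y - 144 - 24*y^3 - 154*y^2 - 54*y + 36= -24*y^3 - 165*y^2 - 246*y - 105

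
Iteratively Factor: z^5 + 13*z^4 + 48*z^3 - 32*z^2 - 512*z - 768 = (z + 4)*(z^4 + 9*z^3 + 12*z^2 - 80*z - 192) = (z + 4)^2*(z^3 + 5*z^2 - 8*z - 48) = (z - 3)*(z + 4)^2*(z^2 + 8*z + 16) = (z - 3)*(z + 4)^3*(z + 4)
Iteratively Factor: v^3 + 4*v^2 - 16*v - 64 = (v + 4)*(v^2 - 16) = (v - 4)*(v + 4)*(v + 4)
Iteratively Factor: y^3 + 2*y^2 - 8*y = (y - 2)*(y^2 + 4*y) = y*(y - 2)*(y + 4)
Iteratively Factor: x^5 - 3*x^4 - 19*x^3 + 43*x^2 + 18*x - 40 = (x + 1)*(x^4 - 4*x^3 - 15*x^2 + 58*x - 40) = (x - 2)*(x + 1)*(x^3 - 2*x^2 - 19*x + 20) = (x - 5)*(x - 2)*(x + 1)*(x^2 + 3*x - 4) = (x - 5)*(x - 2)*(x + 1)*(x + 4)*(x - 1)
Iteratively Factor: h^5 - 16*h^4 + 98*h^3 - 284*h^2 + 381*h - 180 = (h - 5)*(h^4 - 11*h^3 + 43*h^2 - 69*h + 36) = (h - 5)*(h - 3)*(h^3 - 8*h^2 + 19*h - 12) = (h - 5)*(h - 3)^2*(h^2 - 5*h + 4) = (h - 5)*(h - 3)^2*(h - 1)*(h - 4)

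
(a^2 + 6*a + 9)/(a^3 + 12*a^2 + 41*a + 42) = (a + 3)/(a^2 + 9*a + 14)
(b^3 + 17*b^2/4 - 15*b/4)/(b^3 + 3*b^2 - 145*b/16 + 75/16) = 4*b/(4*b - 5)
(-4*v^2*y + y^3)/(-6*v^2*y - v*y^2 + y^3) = (-2*v + y)/(-3*v + y)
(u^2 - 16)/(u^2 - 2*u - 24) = (u - 4)/(u - 6)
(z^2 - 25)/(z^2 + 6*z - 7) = (z^2 - 25)/(z^2 + 6*z - 7)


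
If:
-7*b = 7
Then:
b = -1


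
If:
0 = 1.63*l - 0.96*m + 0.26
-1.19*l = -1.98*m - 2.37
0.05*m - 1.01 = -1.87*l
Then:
No Solution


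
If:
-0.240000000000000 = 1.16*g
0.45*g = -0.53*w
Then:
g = -0.21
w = 0.18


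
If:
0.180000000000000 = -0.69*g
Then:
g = -0.26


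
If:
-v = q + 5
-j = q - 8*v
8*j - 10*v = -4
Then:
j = -43/31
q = -133/31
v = -22/31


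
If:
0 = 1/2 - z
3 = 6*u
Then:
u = 1/2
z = 1/2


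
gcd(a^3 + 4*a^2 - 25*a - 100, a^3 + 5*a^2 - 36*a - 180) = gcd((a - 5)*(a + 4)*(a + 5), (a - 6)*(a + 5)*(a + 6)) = a + 5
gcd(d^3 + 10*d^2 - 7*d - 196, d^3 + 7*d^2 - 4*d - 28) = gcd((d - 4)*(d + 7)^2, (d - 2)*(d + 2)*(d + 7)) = d + 7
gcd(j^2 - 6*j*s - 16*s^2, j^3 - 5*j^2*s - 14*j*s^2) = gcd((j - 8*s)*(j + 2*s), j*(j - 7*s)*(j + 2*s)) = j + 2*s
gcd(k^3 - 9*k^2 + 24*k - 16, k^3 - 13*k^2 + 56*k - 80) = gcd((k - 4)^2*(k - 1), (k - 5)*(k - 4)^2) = k^2 - 8*k + 16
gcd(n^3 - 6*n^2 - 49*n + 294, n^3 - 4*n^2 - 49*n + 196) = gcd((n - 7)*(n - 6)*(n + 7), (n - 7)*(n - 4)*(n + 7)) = n^2 - 49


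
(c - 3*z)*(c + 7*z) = c^2 + 4*c*z - 21*z^2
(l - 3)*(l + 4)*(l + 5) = l^3 + 6*l^2 - 7*l - 60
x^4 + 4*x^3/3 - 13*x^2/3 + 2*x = x*(x - 1)*(x - 2/3)*(x + 3)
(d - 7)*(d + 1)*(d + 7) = d^3 + d^2 - 49*d - 49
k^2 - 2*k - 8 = (k - 4)*(k + 2)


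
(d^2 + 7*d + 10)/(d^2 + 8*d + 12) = (d + 5)/(d + 6)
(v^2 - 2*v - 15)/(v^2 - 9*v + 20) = (v + 3)/(v - 4)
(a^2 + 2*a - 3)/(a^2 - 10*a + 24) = (a^2 + 2*a - 3)/(a^2 - 10*a + 24)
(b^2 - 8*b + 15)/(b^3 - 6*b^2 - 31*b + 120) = (b - 5)/(b^2 - 3*b - 40)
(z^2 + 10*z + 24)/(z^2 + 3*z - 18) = (z + 4)/(z - 3)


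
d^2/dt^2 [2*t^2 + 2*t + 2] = 4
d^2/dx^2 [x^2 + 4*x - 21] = 2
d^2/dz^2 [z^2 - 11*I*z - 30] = 2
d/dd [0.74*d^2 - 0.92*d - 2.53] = 1.48*d - 0.92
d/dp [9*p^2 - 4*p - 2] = 18*p - 4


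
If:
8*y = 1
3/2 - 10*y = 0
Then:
No Solution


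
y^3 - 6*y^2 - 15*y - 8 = (y - 8)*(y + 1)^2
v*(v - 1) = v^2 - v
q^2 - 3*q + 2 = (q - 2)*(q - 1)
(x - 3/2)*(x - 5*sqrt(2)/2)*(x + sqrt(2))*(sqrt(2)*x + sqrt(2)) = sqrt(2)*x^4 - 3*x^3 - sqrt(2)*x^3/2 - 13*sqrt(2)*x^2/2 + 3*x^2/2 + 5*sqrt(2)*x/2 + 9*x/2 + 15*sqrt(2)/2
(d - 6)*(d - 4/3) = d^2 - 22*d/3 + 8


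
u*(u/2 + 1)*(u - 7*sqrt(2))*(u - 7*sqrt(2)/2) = u^4/2 - 21*sqrt(2)*u^3/4 + u^3 - 21*sqrt(2)*u^2/2 + 49*u^2/2 + 49*u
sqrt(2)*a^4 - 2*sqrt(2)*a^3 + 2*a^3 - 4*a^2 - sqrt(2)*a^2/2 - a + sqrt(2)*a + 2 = (a - 2)*(a - sqrt(2)/2)*(a + sqrt(2))*(sqrt(2)*a + 1)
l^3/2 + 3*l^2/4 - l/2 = l*(l/2 + 1)*(l - 1/2)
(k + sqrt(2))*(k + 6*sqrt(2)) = k^2 + 7*sqrt(2)*k + 12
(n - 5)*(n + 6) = n^2 + n - 30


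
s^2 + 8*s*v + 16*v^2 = (s + 4*v)^2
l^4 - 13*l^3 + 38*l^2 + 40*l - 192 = (l - 8)*(l - 4)*(l - 3)*(l + 2)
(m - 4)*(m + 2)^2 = m^3 - 12*m - 16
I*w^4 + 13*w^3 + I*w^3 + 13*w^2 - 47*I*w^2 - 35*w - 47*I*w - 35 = (w + 1)*(w - 7*I)*(w - 5*I)*(I*w + 1)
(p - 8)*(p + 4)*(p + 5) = p^3 + p^2 - 52*p - 160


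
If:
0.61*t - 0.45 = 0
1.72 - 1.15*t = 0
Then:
No Solution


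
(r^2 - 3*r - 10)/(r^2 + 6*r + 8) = (r - 5)/(r + 4)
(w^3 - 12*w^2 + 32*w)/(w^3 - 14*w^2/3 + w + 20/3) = 3*w*(w - 8)/(3*w^2 - 2*w - 5)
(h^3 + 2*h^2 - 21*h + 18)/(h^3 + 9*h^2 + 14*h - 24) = (h - 3)/(h + 4)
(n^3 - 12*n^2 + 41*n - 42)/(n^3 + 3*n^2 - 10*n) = (n^2 - 10*n + 21)/(n*(n + 5))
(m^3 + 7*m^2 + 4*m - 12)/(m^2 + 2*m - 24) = (m^2 + m - 2)/(m - 4)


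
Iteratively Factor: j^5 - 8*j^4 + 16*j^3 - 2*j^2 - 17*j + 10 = (j - 1)*(j^4 - 7*j^3 + 9*j^2 + 7*j - 10) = (j - 2)*(j - 1)*(j^3 - 5*j^2 - j + 5) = (j - 2)*(j - 1)^2*(j^2 - 4*j - 5) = (j - 5)*(j - 2)*(j - 1)^2*(j + 1)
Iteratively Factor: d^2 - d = (d - 1)*(d)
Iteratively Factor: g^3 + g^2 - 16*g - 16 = (g + 1)*(g^2 - 16) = (g + 1)*(g + 4)*(g - 4)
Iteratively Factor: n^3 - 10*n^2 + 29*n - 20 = (n - 5)*(n^2 - 5*n + 4) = (n - 5)*(n - 4)*(n - 1)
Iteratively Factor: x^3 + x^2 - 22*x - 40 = (x + 4)*(x^2 - 3*x - 10) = (x - 5)*(x + 4)*(x + 2)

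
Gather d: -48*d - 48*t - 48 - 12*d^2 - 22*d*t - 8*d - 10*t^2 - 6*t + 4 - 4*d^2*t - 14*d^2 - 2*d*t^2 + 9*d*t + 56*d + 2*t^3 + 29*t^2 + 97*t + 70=d^2*(-4*t - 26) + d*(-2*t^2 - 13*t) + 2*t^3 + 19*t^2 + 43*t + 26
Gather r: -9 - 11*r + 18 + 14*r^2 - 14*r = 14*r^2 - 25*r + 9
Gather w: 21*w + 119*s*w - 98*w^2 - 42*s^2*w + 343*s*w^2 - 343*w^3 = -343*w^3 + w^2*(343*s - 98) + w*(-42*s^2 + 119*s + 21)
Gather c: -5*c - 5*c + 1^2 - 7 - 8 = -10*c - 14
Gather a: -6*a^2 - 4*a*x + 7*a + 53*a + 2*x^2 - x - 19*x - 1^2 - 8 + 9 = -6*a^2 + a*(60 - 4*x) + 2*x^2 - 20*x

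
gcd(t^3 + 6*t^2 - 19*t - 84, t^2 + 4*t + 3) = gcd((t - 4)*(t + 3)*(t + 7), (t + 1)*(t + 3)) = t + 3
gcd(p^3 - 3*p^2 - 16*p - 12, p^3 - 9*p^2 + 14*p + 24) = p^2 - 5*p - 6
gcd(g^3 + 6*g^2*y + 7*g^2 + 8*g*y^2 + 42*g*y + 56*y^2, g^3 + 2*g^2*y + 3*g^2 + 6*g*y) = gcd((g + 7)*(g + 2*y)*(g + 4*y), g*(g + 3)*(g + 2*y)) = g + 2*y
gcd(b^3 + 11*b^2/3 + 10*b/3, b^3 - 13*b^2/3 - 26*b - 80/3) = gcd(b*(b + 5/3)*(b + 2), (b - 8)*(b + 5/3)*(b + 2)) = b^2 + 11*b/3 + 10/3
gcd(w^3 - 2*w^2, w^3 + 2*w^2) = w^2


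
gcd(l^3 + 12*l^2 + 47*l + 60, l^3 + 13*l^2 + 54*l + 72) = l^2 + 7*l + 12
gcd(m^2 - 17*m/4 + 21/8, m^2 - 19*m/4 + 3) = m - 3/4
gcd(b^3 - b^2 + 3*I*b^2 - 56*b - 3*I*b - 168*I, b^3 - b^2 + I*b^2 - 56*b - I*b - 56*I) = b^2 - b - 56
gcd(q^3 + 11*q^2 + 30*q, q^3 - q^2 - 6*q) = q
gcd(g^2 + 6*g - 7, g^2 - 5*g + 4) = g - 1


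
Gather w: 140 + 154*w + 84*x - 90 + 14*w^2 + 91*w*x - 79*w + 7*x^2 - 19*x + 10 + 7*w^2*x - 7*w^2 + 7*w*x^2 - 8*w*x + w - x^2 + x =w^2*(7*x + 7) + w*(7*x^2 + 83*x + 76) + 6*x^2 + 66*x + 60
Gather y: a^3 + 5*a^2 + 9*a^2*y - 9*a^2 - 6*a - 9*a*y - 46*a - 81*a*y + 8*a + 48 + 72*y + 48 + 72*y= a^3 - 4*a^2 - 44*a + y*(9*a^2 - 90*a + 144) + 96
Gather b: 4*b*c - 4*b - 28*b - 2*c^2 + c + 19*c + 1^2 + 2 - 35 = b*(4*c - 32) - 2*c^2 + 20*c - 32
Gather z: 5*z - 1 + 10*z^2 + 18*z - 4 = 10*z^2 + 23*z - 5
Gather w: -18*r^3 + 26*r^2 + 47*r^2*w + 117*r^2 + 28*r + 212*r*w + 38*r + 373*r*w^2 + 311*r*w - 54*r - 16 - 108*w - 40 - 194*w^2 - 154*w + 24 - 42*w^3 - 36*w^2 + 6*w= -18*r^3 + 143*r^2 + 12*r - 42*w^3 + w^2*(373*r - 230) + w*(47*r^2 + 523*r - 256) - 32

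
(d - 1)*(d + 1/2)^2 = d^3 - 3*d/4 - 1/4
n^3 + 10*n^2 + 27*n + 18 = (n + 1)*(n + 3)*(n + 6)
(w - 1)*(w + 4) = w^2 + 3*w - 4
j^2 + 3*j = j*(j + 3)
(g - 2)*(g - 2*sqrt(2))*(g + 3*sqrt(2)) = g^3 - 2*g^2 + sqrt(2)*g^2 - 12*g - 2*sqrt(2)*g + 24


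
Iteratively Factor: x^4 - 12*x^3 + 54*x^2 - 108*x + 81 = (x - 3)*(x^3 - 9*x^2 + 27*x - 27) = (x - 3)^2*(x^2 - 6*x + 9) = (x - 3)^3*(x - 3)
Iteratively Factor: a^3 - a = (a + 1)*(a^2 - a) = a*(a + 1)*(a - 1)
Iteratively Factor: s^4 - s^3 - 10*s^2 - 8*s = (s + 1)*(s^3 - 2*s^2 - 8*s) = (s - 4)*(s + 1)*(s^2 + 2*s) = s*(s - 4)*(s + 1)*(s + 2)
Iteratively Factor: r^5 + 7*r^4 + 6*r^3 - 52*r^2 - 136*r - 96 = (r + 2)*(r^4 + 5*r^3 - 4*r^2 - 44*r - 48) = (r - 3)*(r + 2)*(r^3 + 8*r^2 + 20*r + 16) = (r - 3)*(r + 2)^2*(r^2 + 6*r + 8) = (r - 3)*(r + 2)^2*(r + 4)*(r + 2)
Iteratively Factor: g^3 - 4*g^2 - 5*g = (g + 1)*(g^2 - 5*g) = g*(g + 1)*(g - 5)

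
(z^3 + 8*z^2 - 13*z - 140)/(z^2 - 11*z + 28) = (z^2 + 12*z + 35)/(z - 7)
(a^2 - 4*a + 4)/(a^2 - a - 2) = (a - 2)/(a + 1)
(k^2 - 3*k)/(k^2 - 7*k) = (k - 3)/(k - 7)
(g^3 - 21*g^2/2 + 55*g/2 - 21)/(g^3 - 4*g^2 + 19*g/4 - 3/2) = 2*(g - 7)/(2*g - 1)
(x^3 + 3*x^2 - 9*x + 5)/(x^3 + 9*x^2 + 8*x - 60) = (x^2 - 2*x + 1)/(x^2 + 4*x - 12)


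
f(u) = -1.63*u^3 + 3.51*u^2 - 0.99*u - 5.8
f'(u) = -4.89*u^2 + 7.02*u - 0.99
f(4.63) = -96.92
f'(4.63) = -73.31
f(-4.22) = 183.38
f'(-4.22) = -117.70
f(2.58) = -12.98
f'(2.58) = -15.43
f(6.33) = -284.85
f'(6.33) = -152.49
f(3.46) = -34.72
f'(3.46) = -35.24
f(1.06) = -4.85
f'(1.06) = 0.96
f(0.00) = -5.80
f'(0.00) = -0.99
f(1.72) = -5.41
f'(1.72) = -3.38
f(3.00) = -21.19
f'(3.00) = -23.94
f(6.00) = -237.46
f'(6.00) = -134.91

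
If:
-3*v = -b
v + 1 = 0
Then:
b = -3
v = -1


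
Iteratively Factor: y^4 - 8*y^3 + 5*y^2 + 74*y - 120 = (y - 2)*(y^3 - 6*y^2 - 7*y + 60) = (y - 5)*(y - 2)*(y^2 - y - 12) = (y - 5)*(y - 4)*(y - 2)*(y + 3)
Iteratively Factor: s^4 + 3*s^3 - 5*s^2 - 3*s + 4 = (s - 1)*(s^3 + 4*s^2 - s - 4) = (s - 1)*(s + 1)*(s^2 + 3*s - 4) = (s - 1)*(s + 1)*(s + 4)*(s - 1)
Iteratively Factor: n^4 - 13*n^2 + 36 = (n - 3)*(n^3 + 3*n^2 - 4*n - 12) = (n - 3)*(n + 3)*(n^2 - 4) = (n - 3)*(n + 2)*(n + 3)*(n - 2)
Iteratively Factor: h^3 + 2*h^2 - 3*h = (h - 1)*(h^2 + 3*h) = (h - 1)*(h + 3)*(h)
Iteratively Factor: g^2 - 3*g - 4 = (g - 4)*(g + 1)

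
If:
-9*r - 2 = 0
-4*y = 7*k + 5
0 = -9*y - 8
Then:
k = -13/63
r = -2/9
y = -8/9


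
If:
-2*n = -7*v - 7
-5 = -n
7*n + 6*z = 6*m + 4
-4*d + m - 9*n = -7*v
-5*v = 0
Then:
No Solution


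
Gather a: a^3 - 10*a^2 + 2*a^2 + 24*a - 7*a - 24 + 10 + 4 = a^3 - 8*a^2 + 17*a - 10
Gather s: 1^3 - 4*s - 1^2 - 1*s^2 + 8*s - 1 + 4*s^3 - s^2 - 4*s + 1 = 4*s^3 - 2*s^2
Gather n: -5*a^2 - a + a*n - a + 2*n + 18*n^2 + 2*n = -5*a^2 - 2*a + 18*n^2 + n*(a + 4)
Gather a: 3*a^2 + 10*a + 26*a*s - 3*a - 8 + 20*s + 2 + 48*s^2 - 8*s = 3*a^2 + a*(26*s + 7) + 48*s^2 + 12*s - 6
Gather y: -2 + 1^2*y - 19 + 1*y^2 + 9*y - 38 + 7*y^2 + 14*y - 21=8*y^2 + 24*y - 80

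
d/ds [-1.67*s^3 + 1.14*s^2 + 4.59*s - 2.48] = -5.01*s^2 + 2.28*s + 4.59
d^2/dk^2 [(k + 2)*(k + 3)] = 2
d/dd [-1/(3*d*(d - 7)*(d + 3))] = (d*(d - 7) + d*(d + 3) + (d - 7)*(d + 3))/(3*d^2*(d - 7)^2*(d + 3)^2)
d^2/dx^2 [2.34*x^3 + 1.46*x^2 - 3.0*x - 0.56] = 14.04*x + 2.92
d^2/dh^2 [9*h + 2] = 0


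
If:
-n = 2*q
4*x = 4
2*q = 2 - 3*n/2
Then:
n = 4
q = -2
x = 1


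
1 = 1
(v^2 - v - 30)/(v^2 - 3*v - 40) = (v - 6)/(v - 8)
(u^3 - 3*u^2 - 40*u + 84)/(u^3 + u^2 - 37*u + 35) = (u^3 - 3*u^2 - 40*u + 84)/(u^3 + u^2 - 37*u + 35)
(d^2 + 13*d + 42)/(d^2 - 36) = (d + 7)/(d - 6)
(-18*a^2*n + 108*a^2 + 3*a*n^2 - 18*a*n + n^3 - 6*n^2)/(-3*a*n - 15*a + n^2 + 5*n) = (6*a*n - 36*a + n^2 - 6*n)/(n + 5)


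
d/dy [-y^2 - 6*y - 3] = -2*y - 6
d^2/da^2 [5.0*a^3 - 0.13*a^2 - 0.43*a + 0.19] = 30.0*a - 0.26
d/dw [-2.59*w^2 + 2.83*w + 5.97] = 2.83 - 5.18*w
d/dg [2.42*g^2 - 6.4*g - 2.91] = 4.84*g - 6.4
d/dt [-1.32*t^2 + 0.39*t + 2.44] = 0.39 - 2.64*t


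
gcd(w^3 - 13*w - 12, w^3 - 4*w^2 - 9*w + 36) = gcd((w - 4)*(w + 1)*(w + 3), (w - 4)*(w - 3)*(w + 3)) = w^2 - w - 12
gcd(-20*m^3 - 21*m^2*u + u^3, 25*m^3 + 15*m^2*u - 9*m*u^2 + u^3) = -5*m^2 - 4*m*u + u^2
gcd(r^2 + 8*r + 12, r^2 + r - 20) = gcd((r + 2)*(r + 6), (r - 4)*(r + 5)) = 1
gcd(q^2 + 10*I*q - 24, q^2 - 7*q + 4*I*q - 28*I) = q + 4*I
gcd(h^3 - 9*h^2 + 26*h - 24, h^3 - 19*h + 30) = h^2 - 5*h + 6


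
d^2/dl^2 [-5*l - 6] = 0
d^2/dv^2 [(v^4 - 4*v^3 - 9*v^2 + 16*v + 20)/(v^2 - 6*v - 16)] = 2*(v^3 - 24*v^2 + 192*v - 350)/(v^3 - 24*v^2 + 192*v - 512)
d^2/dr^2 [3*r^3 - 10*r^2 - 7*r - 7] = 18*r - 20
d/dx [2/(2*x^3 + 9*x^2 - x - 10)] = 2*(-6*x^2 - 18*x + 1)/(2*x^3 + 9*x^2 - x - 10)^2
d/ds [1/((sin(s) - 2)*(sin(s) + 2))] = -sin(2*s)/((sin(s) - 2)^2*(sin(s) + 2)^2)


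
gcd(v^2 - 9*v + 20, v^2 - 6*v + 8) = v - 4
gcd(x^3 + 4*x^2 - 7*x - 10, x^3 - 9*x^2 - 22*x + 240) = x + 5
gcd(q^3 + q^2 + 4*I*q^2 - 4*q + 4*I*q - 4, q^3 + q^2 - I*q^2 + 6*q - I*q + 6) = q^2 + q*(1 + 2*I) + 2*I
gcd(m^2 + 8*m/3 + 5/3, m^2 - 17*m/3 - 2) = 1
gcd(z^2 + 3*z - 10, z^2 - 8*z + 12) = z - 2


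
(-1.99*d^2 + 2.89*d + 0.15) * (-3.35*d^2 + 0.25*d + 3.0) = 6.6665*d^4 - 10.179*d^3 - 5.75*d^2 + 8.7075*d + 0.45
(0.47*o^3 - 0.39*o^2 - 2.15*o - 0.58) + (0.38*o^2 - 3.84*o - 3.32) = 0.47*o^3 - 0.01*o^2 - 5.99*o - 3.9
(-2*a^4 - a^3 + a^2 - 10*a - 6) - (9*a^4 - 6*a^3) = -11*a^4 + 5*a^3 + a^2 - 10*a - 6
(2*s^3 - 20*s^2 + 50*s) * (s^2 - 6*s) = 2*s^5 - 32*s^4 + 170*s^3 - 300*s^2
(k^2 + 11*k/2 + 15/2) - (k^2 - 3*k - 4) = 17*k/2 + 23/2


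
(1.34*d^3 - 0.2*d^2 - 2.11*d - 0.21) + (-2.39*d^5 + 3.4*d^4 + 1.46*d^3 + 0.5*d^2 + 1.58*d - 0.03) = -2.39*d^5 + 3.4*d^4 + 2.8*d^3 + 0.3*d^2 - 0.53*d - 0.24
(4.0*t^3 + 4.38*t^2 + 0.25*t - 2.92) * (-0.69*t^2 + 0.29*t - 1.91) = -2.76*t^5 - 1.8622*t^4 - 6.5423*t^3 - 6.2785*t^2 - 1.3243*t + 5.5772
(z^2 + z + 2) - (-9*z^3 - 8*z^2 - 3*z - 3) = 9*z^3 + 9*z^2 + 4*z + 5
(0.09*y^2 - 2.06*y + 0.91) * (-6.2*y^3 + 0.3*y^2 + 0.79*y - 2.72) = -0.558*y^5 + 12.799*y^4 - 6.1889*y^3 - 1.5992*y^2 + 6.3221*y - 2.4752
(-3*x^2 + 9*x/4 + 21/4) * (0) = 0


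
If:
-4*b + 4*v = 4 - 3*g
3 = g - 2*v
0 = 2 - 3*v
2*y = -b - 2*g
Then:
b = 35/12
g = 13/3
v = 2/3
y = -139/24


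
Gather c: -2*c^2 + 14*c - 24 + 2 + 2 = -2*c^2 + 14*c - 20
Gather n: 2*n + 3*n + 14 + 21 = 5*n + 35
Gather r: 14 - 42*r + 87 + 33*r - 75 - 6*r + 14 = 40 - 15*r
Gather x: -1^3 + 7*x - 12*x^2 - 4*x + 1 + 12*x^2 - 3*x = 0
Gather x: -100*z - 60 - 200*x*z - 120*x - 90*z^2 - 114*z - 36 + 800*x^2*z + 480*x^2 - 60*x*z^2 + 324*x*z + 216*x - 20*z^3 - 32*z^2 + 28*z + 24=x^2*(800*z + 480) + x*(-60*z^2 + 124*z + 96) - 20*z^3 - 122*z^2 - 186*z - 72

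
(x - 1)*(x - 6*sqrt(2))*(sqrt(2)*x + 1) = sqrt(2)*x^3 - 11*x^2 - sqrt(2)*x^2 - 6*sqrt(2)*x + 11*x + 6*sqrt(2)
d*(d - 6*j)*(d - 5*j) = d^3 - 11*d^2*j + 30*d*j^2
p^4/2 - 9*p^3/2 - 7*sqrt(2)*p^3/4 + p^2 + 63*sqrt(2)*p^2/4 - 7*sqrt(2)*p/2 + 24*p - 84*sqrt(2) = (p/2 + 1)*(p - 8)*(p - 3)*(p - 7*sqrt(2)/2)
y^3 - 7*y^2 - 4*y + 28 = (y - 7)*(y - 2)*(y + 2)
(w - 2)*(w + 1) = w^2 - w - 2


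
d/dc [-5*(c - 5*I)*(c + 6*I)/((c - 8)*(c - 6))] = 5*(c^2*(14 + I) - 36*c - 420 - 48*I)/(c^4 - 28*c^3 + 292*c^2 - 1344*c + 2304)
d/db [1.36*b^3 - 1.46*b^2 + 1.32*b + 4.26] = 4.08*b^2 - 2.92*b + 1.32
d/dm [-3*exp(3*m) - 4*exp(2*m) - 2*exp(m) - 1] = (-9*exp(2*m) - 8*exp(m) - 2)*exp(m)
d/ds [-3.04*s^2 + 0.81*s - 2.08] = 0.81 - 6.08*s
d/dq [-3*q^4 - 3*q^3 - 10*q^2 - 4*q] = -12*q^3 - 9*q^2 - 20*q - 4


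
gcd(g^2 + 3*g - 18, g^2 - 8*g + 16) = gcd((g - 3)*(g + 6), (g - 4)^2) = 1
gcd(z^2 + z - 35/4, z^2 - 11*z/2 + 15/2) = z - 5/2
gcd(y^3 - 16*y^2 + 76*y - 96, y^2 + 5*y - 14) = y - 2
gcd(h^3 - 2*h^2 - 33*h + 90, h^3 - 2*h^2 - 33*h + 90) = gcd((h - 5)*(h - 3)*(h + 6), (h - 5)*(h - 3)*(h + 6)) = h^3 - 2*h^2 - 33*h + 90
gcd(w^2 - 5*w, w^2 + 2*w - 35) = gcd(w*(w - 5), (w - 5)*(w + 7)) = w - 5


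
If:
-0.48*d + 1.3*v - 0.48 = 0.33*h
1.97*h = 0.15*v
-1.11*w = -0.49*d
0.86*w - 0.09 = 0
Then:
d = 0.24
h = 0.04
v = 0.47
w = 0.10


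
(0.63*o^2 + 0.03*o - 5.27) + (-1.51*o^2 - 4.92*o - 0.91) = -0.88*o^2 - 4.89*o - 6.18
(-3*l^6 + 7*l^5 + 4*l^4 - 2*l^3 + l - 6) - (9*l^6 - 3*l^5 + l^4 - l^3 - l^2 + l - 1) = -12*l^6 + 10*l^5 + 3*l^4 - l^3 + l^2 - 5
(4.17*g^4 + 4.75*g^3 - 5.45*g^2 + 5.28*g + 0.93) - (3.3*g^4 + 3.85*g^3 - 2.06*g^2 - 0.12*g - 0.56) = 0.87*g^4 + 0.9*g^3 - 3.39*g^2 + 5.4*g + 1.49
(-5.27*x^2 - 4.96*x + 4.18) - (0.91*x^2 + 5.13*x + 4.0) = -6.18*x^2 - 10.09*x + 0.18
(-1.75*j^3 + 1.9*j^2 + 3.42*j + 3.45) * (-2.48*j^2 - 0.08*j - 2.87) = 4.34*j^5 - 4.572*j^4 - 3.6111*j^3 - 14.2826*j^2 - 10.0914*j - 9.9015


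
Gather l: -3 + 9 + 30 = 36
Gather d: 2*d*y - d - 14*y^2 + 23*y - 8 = d*(2*y - 1) - 14*y^2 + 23*y - 8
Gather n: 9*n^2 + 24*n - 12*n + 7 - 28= 9*n^2 + 12*n - 21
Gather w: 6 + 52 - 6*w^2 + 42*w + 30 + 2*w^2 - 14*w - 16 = -4*w^2 + 28*w + 72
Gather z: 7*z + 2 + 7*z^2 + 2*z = 7*z^2 + 9*z + 2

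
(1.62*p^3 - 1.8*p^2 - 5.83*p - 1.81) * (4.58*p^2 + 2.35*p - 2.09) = 7.4196*p^5 - 4.437*p^4 - 34.3172*p^3 - 18.2283*p^2 + 7.9312*p + 3.7829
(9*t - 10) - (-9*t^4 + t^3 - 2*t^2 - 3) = 9*t^4 - t^3 + 2*t^2 + 9*t - 7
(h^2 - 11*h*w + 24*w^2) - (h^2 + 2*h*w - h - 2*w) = -13*h*w + h + 24*w^2 + 2*w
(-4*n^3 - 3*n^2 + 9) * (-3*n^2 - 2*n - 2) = 12*n^5 + 17*n^4 + 14*n^3 - 21*n^2 - 18*n - 18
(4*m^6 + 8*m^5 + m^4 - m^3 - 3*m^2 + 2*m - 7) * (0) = 0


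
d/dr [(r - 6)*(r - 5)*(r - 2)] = 3*r^2 - 26*r + 52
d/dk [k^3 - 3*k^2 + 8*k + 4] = 3*k^2 - 6*k + 8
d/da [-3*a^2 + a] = 1 - 6*a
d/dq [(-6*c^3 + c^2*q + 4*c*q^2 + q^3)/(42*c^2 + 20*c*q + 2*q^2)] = (9*c^2 + 14*c*q + q^2)/(2*(49*c^2 + 14*c*q + q^2))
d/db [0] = 0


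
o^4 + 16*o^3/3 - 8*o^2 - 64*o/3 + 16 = (o - 2)*(o - 2/3)*(o + 2)*(o + 6)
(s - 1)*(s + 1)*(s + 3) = s^3 + 3*s^2 - s - 3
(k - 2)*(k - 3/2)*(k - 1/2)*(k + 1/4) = k^4 - 15*k^3/4 + 15*k^2/4 - 5*k/16 - 3/8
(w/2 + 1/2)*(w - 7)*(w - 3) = w^3/2 - 9*w^2/2 + 11*w/2 + 21/2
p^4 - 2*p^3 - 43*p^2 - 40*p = p*(p - 8)*(p + 1)*(p + 5)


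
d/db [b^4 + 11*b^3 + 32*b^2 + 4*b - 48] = 4*b^3 + 33*b^2 + 64*b + 4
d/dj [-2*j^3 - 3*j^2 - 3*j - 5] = -6*j^2 - 6*j - 3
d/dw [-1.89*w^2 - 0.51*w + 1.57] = -3.78*w - 0.51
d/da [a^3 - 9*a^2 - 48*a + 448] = 3*a^2 - 18*a - 48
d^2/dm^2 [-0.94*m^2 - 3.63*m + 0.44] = -1.88000000000000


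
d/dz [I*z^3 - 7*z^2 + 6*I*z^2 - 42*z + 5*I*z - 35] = 3*I*z^2 + z*(-14 + 12*I) - 42 + 5*I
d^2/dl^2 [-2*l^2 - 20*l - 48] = -4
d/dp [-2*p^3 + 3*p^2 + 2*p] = -6*p^2 + 6*p + 2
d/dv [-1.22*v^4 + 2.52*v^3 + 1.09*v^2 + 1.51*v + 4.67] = -4.88*v^3 + 7.56*v^2 + 2.18*v + 1.51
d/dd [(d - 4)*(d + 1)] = 2*d - 3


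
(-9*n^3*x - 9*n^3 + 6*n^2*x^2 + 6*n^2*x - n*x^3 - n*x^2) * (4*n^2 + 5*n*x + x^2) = -36*n^5*x - 36*n^5 - 21*n^4*x^2 - 21*n^4*x + 17*n^3*x^3 + 17*n^3*x^2 + n^2*x^4 + n^2*x^3 - n*x^5 - n*x^4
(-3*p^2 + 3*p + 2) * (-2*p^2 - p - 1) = 6*p^4 - 3*p^3 - 4*p^2 - 5*p - 2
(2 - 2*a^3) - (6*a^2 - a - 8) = -2*a^3 - 6*a^2 + a + 10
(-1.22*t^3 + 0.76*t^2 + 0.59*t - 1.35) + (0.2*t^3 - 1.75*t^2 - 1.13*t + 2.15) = -1.02*t^3 - 0.99*t^2 - 0.54*t + 0.8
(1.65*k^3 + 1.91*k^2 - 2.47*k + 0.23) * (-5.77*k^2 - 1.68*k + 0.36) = -9.5205*k^5 - 13.7927*k^4 + 11.6371*k^3 + 3.5101*k^2 - 1.2756*k + 0.0828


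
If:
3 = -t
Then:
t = -3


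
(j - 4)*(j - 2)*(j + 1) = j^3 - 5*j^2 + 2*j + 8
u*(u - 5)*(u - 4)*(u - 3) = u^4 - 12*u^3 + 47*u^2 - 60*u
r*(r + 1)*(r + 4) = r^3 + 5*r^2 + 4*r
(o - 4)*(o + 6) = o^2 + 2*o - 24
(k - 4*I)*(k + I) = k^2 - 3*I*k + 4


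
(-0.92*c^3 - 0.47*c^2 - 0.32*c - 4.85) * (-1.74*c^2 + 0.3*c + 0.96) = 1.6008*c^5 + 0.5418*c^4 - 0.4674*c^3 + 7.8918*c^2 - 1.7622*c - 4.656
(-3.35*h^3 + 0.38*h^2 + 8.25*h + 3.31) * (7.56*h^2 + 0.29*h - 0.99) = -25.326*h^5 + 1.9013*h^4 + 65.7967*h^3 + 27.0399*h^2 - 7.2076*h - 3.2769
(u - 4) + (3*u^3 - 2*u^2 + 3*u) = 3*u^3 - 2*u^2 + 4*u - 4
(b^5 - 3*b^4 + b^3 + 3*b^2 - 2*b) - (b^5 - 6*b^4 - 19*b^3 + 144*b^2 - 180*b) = 3*b^4 + 20*b^3 - 141*b^2 + 178*b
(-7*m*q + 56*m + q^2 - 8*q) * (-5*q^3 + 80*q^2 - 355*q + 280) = 35*m*q^4 - 840*m*q^3 + 6965*m*q^2 - 21840*m*q + 15680*m - 5*q^5 + 120*q^4 - 995*q^3 + 3120*q^2 - 2240*q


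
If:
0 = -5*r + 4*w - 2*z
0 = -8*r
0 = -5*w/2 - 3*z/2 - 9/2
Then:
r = 0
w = -9/11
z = -18/11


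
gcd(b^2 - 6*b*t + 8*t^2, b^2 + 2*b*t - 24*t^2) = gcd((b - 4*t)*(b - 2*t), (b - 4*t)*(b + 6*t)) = -b + 4*t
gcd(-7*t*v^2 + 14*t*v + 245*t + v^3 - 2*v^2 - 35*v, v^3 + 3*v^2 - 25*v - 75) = v + 5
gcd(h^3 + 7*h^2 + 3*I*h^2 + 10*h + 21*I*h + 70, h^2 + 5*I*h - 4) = 1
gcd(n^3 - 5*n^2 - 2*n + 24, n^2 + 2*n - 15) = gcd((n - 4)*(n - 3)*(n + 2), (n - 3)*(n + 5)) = n - 3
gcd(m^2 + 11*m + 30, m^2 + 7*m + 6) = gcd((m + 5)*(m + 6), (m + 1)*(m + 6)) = m + 6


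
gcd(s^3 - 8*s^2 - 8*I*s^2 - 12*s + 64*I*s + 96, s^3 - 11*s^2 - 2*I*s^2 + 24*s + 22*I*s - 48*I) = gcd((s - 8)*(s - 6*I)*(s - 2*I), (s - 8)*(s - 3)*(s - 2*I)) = s^2 + s*(-8 - 2*I) + 16*I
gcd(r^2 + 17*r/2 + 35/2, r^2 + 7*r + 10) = r + 5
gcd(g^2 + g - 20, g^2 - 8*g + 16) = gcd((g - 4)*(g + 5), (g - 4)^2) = g - 4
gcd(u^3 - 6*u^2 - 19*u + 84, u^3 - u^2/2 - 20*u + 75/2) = u - 3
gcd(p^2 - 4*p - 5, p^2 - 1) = p + 1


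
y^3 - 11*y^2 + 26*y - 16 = (y - 8)*(y - 2)*(y - 1)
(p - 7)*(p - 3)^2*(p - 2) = p^4 - 15*p^3 + 77*p^2 - 165*p + 126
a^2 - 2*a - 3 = (a - 3)*(a + 1)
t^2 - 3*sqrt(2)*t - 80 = (t - 8*sqrt(2))*(t + 5*sqrt(2))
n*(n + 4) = n^2 + 4*n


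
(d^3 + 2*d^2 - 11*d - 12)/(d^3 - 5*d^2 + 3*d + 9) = (d + 4)/(d - 3)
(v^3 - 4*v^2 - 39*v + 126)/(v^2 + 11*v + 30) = (v^2 - 10*v + 21)/(v + 5)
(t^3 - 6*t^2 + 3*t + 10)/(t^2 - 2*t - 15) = (t^2 - t - 2)/(t + 3)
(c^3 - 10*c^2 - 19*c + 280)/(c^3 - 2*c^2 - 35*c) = (c - 8)/c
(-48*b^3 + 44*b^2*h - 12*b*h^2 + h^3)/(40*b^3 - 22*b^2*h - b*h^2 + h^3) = (-6*b + h)/(5*b + h)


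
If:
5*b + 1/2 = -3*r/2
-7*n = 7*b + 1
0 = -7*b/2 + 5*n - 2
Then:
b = -38/119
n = 3/17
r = 87/119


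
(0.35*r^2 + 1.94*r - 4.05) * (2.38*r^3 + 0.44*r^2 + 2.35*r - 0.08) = 0.833*r^5 + 4.7712*r^4 - 7.9629*r^3 + 2.749*r^2 - 9.6727*r + 0.324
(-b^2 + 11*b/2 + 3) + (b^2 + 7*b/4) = 29*b/4 + 3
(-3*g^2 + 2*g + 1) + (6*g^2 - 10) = 3*g^2 + 2*g - 9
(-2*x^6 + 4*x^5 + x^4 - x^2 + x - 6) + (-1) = -2*x^6 + 4*x^5 + x^4 - x^2 + x - 7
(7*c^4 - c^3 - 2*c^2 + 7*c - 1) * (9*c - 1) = 63*c^5 - 16*c^4 - 17*c^3 + 65*c^2 - 16*c + 1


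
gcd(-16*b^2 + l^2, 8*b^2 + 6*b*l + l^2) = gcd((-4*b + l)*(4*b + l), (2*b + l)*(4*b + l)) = 4*b + l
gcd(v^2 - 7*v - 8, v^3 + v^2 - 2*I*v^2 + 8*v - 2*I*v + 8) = v + 1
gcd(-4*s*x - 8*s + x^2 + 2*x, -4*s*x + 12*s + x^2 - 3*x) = -4*s + x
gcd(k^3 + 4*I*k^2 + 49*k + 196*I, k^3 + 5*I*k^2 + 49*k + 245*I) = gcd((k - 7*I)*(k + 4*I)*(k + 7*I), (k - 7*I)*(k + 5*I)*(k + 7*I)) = k^2 + 49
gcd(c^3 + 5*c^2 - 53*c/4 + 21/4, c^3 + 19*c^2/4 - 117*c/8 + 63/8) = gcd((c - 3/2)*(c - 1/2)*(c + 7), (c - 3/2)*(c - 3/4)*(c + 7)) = c^2 + 11*c/2 - 21/2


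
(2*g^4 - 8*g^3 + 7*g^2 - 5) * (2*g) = 4*g^5 - 16*g^4 + 14*g^3 - 10*g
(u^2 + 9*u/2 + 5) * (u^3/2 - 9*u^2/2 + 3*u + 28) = u^5/2 - 9*u^4/4 - 59*u^3/4 + 19*u^2 + 141*u + 140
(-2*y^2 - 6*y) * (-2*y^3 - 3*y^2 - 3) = 4*y^5 + 18*y^4 + 18*y^3 + 6*y^2 + 18*y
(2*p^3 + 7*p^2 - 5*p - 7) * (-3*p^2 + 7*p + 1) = -6*p^5 - 7*p^4 + 66*p^3 - 7*p^2 - 54*p - 7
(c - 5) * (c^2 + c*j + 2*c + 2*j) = c^3 + c^2*j - 3*c^2 - 3*c*j - 10*c - 10*j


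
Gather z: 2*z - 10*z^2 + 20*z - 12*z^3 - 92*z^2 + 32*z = -12*z^3 - 102*z^2 + 54*z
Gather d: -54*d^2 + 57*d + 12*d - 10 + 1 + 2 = -54*d^2 + 69*d - 7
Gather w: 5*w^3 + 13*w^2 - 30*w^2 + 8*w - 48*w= 5*w^3 - 17*w^2 - 40*w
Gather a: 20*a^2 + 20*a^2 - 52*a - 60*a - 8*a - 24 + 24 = 40*a^2 - 120*a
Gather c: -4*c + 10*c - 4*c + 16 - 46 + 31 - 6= 2*c - 5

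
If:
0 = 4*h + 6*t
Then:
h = -3*t/2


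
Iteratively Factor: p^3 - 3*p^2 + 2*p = (p - 1)*(p^2 - 2*p) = (p - 2)*(p - 1)*(p)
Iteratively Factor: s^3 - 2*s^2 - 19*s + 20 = (s + 4)*(s^2 - 6*s + 5) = (s - 1)*(s + 4)*(s - 5)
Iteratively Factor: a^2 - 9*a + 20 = (a - 5)*(a - 4)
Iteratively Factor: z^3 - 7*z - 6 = (z + 1)*(z^2 - z - 6) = (z + 1)*(z + 2)*(z - 3)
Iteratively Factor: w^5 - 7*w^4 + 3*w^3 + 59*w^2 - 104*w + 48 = (w + 3)*(w^4 - 10*w^3 + 33*w^2 - 40*w + 16) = (w - 4)*(w + 3)*(w^3 - 6*w^2 + 9*w - 4) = (w - 4)*(w - 1)*(w + 3)*(w^2 - 5*w + 4) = (w - 4)^2*(w - 1)*(w + 3)*(w - 1)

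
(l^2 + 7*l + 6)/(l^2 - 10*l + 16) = (l^2 + 7*l + 6)/(l^2 - 10*l + 16)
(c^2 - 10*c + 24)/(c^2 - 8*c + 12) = (c - 4)/(c - 2)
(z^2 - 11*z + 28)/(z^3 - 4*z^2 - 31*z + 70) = (z - 4)/(z^2 + 3*z - 10)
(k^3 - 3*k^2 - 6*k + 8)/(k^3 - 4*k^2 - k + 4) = (k + 2)/(k + 1)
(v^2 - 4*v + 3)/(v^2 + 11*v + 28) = (v^2 - 4*v + 3)/(v^2 + 11*v + 28)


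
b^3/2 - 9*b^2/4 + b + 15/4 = (b/2 + 1/2)*(b - 3)*(b - 5/2)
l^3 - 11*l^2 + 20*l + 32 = (l - 8)*(l - 4)*(l + 1)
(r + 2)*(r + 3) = r^2 + 5*r + 6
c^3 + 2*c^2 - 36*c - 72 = (c - 6)*(c + 2)*(c + 6)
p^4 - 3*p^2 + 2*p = p*(p - 1)^2*(p + 2)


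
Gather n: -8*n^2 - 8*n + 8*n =-8*n^2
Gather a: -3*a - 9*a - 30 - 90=-12*a - 120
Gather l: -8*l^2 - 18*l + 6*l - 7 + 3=-8*l^2 - 12*l - 4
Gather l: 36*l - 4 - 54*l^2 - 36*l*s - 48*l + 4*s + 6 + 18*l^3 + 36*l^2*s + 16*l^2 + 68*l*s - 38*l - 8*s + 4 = 18*l^3 + l^2*(36*s - 38) + l*(32*s - 50) - 4*s + 6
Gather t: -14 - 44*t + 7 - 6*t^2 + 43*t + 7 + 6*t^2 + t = 0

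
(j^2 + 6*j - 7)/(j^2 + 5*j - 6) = (j + 7)/(j + 6)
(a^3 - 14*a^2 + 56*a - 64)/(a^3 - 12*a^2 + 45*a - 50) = (a^2 - 12*a + 32)/(a^2 - 10*a + 25)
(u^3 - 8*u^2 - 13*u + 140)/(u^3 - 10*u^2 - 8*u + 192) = (u^2 - 12*u + 35)/(u^2 - 14*u + 48)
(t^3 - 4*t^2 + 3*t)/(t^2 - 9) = t*(t - 1)/(t + 3)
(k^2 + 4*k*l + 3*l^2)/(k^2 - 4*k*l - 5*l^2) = (k + 3*l)/(k - 5*l)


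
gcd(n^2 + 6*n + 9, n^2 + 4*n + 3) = n + 3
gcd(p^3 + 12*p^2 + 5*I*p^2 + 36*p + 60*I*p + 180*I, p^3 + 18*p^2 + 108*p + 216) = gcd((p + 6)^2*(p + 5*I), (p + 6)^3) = p^2 + 12*p + 36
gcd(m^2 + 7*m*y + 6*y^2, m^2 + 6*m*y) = m + 6*y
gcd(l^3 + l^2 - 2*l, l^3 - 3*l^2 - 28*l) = l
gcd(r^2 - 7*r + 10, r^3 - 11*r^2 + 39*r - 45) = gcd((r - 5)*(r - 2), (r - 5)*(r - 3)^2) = r - 5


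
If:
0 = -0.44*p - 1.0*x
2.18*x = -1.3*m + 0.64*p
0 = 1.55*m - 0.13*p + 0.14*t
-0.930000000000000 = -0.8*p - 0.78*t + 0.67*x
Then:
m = -0.13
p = -0.11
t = 1.34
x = 0.05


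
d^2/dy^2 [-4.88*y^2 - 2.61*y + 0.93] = -9.76000000000000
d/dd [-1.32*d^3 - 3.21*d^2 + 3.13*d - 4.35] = -3.96*d^2 - 6.42*d + 3.13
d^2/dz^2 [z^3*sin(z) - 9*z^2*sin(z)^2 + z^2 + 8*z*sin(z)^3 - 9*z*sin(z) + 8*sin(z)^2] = -z^3*sin(z) + 6*z^2*cos(z) - 18*z^2*cos(2*z) + 9*z*sin(z) - 36*z*sin(2*z) + 18*z*sin(3*z) - 6*cos(z) + 25*cos(2*z) - 12*cos(3*z) - 7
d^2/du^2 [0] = 0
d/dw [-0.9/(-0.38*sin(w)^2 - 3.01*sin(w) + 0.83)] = -(0.684*sin(w) + 2.709)*cos(w)/(0.38*sin(w)^2 + 3.01*sin(w) - 0.83)^2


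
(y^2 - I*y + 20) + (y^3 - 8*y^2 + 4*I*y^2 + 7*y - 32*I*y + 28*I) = y^3 - 7*y^2 + 4*I*y^2 + 7*y - 33*I*y + 20 + 28*I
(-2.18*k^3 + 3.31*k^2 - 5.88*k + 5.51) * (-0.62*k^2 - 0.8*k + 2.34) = 1.3516*k^5 - 0.3082*k^4 - 4.1036*k^3 + 9.0332*k^2 - 18.1672*k + 12.8934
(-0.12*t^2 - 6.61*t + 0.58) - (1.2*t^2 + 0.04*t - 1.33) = -1.32*t^2 - 6.65*t + 1.91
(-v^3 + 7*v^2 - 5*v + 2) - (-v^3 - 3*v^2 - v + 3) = 10*v^2 - 4*v - 1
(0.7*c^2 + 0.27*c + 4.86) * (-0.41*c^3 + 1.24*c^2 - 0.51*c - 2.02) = -0.287*c^5 + 0.7573*c^4 - 2.0148*c^3 + 4.4747*c^2 - 3.024*c - 9.8172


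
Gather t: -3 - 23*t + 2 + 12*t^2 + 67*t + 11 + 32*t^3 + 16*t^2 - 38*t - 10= 32*t^3 + 28*t^2 + 6*t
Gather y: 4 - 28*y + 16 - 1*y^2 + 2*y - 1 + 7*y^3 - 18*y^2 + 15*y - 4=7*y^3 - 19*y^2 - 11*y + 15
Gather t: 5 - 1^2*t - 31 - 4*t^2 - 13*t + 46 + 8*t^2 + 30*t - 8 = 4*t^2 + 16*t + 12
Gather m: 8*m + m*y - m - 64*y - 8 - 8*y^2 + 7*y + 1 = m*(y + 7) - 8*y^2 - 57*y - 7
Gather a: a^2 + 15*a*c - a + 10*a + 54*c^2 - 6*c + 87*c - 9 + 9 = a^2 + a*(15*c + 9) + 54*c^2 + 81*c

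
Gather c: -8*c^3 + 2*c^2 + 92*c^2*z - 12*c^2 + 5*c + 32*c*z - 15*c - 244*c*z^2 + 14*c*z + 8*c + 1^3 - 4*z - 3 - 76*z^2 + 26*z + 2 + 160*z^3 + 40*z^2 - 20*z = -8*c^3 + c^2*(92*z - 10) + c*(-244*z^2 + 46*z - 2) + 160*z^3 - 36*z^2 + 2*z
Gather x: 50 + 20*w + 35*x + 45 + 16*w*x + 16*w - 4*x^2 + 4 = 36*w - 4*x^2 + x*(16*w + 35) + 99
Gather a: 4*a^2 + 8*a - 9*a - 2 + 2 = 4*a^2 - a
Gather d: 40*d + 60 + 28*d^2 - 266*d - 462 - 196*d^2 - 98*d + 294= -168*d^2 - 324*d - 108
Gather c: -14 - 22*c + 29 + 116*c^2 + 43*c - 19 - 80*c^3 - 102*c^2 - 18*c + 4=-80*c^3 + 14*c^2 + 3*c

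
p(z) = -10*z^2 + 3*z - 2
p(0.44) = -2.62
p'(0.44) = -5.80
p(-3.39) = -127.09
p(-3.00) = -101.00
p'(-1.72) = 37.40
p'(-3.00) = 63.00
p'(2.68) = -50.60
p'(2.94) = -55.80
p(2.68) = -65.78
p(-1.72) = -36.74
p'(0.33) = -3.60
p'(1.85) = -34.00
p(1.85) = -30.68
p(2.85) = -74.68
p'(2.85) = -54.00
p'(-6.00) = 123.00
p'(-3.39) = 70.80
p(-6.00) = -380.00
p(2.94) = -79.62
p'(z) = 3 - 20*z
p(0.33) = -2.10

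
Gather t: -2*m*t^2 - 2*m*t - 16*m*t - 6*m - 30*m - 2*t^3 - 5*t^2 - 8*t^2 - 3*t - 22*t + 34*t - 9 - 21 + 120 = -36*m - 2*t^3 + t^2*(-2*m - 13) + t*(9 - 18*m) + 90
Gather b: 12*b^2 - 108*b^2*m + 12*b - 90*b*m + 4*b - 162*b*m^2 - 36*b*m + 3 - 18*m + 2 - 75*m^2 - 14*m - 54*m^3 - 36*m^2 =b^2*(12 - 108*m) + b*(-162*m^2 - 126*m + 16) - 54*m^3 - 111*m^2 - 32*m + 5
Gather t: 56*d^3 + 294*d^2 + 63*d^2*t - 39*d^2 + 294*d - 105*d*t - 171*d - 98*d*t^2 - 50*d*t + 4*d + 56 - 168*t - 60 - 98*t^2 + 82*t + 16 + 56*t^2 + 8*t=56*d^3 + 255*d^2 + 127*d + t^2*(-98*d - 42) + t*(63*d^2 - 155*d - 78) + 12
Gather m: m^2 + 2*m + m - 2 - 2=m^2 + 3*m - 4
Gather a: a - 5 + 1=a - 4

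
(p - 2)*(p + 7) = p^2 + 5*p - 14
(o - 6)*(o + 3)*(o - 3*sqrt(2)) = o^3 - 3*sqrt(2)*o^2 - 3*o^2 - 18*o + 9*sqrt(2)*o + 54*sqrt(2)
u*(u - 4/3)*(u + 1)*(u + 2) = u^4 + 5*u^3/3 - 2*u^2 - 8*u/3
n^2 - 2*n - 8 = (n - 4)*(n + 2)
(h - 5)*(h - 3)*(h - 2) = h^3 - 10*h^2 + 31*h - 30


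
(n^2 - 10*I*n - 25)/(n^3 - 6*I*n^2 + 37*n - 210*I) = (n - 5*I)/(n^2 - I*n + 42)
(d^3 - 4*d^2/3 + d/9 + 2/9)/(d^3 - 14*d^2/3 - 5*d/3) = (3*d^2 - 5*d + 2)/(3*d*(d - 5))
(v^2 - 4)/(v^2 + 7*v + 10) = (v - 2)/(v + 5)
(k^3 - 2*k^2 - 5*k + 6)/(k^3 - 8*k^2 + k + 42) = (k - 1)/(k - 7)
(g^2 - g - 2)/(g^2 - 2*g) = (g + 1)/g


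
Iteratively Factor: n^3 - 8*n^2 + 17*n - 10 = (n - 1)*(n^2 - 7*n + 10) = (n - 2)*(n - 1)*(n - 5)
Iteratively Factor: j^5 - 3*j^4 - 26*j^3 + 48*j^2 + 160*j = (j)*(j^4 - 3*j^3 - 26*j^2 + 48*j + 160) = j*(j - 5)*(j^3 + 2*j^2 - 16*j - 32) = j*(j - 5)*(j + 4)*(j^2 - 2*j - 8) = j*(j - 5)*(j + 2)*(j + 4)*(j - 4)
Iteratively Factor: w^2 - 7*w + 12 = (w - 3)*(w - 4)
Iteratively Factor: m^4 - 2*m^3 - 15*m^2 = (m)*(m^3 - 2*m^2 - 15*m) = m*(m - 5)*(m^2 + 3*m) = m*(m - 5)*(m + 3)*(m)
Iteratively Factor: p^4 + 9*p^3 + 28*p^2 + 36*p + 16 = (p + 1)*(p^3 + 8*p^2 + 20*p + 16) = (p + 1)*(p + 2)*(p^2 + 6*p + 8) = (p + 1)*(p + 2)^2*(p + 4)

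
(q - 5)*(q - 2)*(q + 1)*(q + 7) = q^4 + q^3 - 39*q^2 + 31*q + 70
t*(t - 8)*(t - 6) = t^3 - 14*t^2 + 48*t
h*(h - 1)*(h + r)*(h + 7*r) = h^4 + 8*h^3*r - h^3 + 7*h^2*r^2 - 8*h^2*r - 7*h*r^2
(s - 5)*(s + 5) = s^2 - 25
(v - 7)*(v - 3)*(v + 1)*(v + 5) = v^4 - 4*v^3 - 34*v^2 + 76*v + 105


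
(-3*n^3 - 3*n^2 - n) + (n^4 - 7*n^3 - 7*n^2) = n^4 - 10*n^3 - 10*n^2 - n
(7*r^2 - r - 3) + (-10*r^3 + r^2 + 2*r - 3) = -10*r^3 + 8*r^2 + r - 6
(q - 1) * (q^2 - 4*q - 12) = q^3 - 5*q^2 - 8*q + 12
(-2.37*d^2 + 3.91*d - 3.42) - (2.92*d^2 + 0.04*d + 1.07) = -5.29*d^2 + 3.87*d - 4.49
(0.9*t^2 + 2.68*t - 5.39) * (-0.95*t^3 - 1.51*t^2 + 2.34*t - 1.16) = -0.855*t^5 - 3.905*t^4 + 3.1797*t^3 + 13.3661*t^2 - 15.7214*t + 6.2524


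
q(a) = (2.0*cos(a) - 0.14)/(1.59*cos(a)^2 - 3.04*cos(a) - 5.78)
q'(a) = (3.18*sin(a)*cos(a) - 3.04*sin(a))*(2.0*cos(a) - 0.14)/(1.59*cos(a)^2 - 3.04*cos(a) - 5.78)^2 - 2.0*sin(a)/(1.59*cos(a)^2 - 3.04*cos(a) - 5.78) = (3.18*cos(a)^2 - 0.4452*cos(a) + 11.9856)*sin(a)/(2.5281*cos(a)^4 - 9.6672*cos(a)^3 - 9.1388*cos(a)^2 + 35.1424*cos(a) + 33.4084)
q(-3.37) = 1.59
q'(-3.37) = 2.04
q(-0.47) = -0.23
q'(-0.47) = -0.12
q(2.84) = 1.44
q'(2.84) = 2.23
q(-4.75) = 0.01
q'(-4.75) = 0.34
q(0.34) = -0.24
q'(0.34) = 0.09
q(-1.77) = 0.10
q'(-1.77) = -0.46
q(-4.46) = 0.13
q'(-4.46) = 0.49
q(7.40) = -0.11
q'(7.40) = 0.24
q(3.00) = 1.75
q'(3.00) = 1.49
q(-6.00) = -0.25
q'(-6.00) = 0.08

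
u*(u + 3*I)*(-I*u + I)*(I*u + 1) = u^4 - u^3 + 2*I*u^3 + 3*u^2 - 2*I*u^2 - 3*u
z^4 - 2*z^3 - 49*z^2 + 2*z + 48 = (z - 8)*(z - 1)*(z + 1)*(z + 6)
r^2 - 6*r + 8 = (r - 4)*(r - 2)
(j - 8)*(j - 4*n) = j^2 - 4*j*n - 8*j + 32*n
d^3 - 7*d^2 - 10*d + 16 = (d - 8)*(d - 1)*(d + 2)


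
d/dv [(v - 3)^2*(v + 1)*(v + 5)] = 4*v^3 - 44*v + 24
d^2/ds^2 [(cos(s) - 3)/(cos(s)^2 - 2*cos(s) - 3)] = (sin(s)^2 + cos(s) + 1)/(cos(s) + 1)^3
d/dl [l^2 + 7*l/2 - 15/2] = 2*l + 7/2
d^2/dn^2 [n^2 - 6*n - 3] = 2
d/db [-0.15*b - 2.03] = -0.150000000000000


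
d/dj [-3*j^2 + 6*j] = 6 - 6*j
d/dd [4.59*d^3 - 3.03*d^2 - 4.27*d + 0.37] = 13.77*d^2 - 6.06*d - 4.27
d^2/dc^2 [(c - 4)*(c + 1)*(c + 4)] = 6*c + 2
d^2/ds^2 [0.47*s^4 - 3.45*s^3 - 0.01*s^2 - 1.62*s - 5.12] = 5.64*s^2 - 20.7*s - 0.02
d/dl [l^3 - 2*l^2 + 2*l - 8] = 3*l^2 - 4*l + 2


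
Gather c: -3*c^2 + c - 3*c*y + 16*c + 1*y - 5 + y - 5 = -3*c^2 + c*(17 - 3*y) + 2*y - 10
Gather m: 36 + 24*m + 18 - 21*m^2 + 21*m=-21*m^2 + 45*m + 54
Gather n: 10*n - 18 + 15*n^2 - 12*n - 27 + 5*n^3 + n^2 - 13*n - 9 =5*n^3 + 16*n^2 - 15*n - 54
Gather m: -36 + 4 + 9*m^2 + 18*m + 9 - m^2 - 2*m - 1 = 8*m^2 + 16*m - 24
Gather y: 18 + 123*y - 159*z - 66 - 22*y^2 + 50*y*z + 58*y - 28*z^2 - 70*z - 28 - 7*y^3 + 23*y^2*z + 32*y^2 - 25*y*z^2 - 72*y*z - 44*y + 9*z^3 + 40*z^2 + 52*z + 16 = -7*y^3 + y^2*(23*z + 10) + y*(-25*z^2 - 22*z + 137) + 9*z^3 + 12*z^2 - 177*z - 60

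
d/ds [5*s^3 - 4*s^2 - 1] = s*(15*s - 8)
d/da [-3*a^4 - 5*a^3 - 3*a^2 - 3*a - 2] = -12*a^3 - 15*a^2 - 6*a - 3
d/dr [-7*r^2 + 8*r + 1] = 8 - 14*r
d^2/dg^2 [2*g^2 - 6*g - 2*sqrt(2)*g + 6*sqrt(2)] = 4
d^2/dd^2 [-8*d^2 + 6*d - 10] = -16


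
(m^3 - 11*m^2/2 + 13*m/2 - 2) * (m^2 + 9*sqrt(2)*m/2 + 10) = m^5 - 11*m^4/2 + 9*sqrt(2)*m^4/2 - 99*sqrt(2)*m^3/4 + 33*m^3/2 - 57*m^2 + 117*sqrt(2)*m^2/4 - 9*sqrt(2)*m + 65*m - 20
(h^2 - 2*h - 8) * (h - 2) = h^3 - 4*h^2 - 4*h + 16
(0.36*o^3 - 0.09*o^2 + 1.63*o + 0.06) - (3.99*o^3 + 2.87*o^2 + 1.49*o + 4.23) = -3.63*o^3 - 2.96*o^2 + 0.14*o - 4.17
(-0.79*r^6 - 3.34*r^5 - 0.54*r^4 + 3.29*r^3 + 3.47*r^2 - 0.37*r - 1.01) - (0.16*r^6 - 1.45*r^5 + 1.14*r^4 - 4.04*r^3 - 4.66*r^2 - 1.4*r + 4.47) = -0.95*r^6 - 1.89*r^5 - 1.68*r^4 + 7.33*r^3 + 8.13*r^2 + 1.03*r - 5.48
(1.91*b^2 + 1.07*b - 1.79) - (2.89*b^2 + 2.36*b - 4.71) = -0.98*b^2 - 1.29*b + 2.92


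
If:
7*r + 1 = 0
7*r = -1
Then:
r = -1/7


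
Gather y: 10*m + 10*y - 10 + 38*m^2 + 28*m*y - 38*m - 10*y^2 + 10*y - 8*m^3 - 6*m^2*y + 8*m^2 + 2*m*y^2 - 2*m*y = -8*m^3 + 46*m^2 - 28*m + y^2*(2*m - 10) + y*(-6*m^2 + 26*m + 20) - 10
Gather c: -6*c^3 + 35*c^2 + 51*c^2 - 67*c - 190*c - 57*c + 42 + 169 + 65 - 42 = -6*c^3 + 86*c^2 - 314*c + 234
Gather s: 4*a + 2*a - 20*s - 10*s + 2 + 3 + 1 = 6*a - 30*s + 6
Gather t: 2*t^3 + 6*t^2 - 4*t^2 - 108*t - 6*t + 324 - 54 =2*t^3 + 2*t^2 - 114*t + 270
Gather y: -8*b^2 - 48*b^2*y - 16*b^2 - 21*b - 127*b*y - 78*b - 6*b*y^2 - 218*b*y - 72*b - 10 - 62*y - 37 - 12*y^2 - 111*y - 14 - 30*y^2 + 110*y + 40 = -24*b^2 - 171*b + y^2*(-6*b - 42) + y*(-48*b^2 - 345*b - 63) - 21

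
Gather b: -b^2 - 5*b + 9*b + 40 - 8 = -b^2 + 4*b + 32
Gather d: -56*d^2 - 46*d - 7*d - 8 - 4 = -56*d^2 - 53*d - 12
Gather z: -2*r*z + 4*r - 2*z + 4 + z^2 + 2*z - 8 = -2*r*z + 4*r + z^2 - 4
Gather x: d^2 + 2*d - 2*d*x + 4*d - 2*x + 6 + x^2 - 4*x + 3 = d^2 + 6*d + x^2 + x*(-2*d - 6) + 9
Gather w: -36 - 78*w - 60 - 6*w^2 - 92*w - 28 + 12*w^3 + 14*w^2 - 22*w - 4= 12*w^3 + 8*w^2 - 192*w - 128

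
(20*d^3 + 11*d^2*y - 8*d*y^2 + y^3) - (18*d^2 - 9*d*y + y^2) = 20*d^3 + 11*d^2*y - 18*d^2 - 8*d*y^2 + 9*d*y + y^3 - y^2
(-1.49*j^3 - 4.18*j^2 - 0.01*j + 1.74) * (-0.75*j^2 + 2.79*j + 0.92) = 1.1175*j^5 - 1.0221*j^4 - 13.0255*j^3 - 5.1785*j^2 + 4.8454*j + 1.6008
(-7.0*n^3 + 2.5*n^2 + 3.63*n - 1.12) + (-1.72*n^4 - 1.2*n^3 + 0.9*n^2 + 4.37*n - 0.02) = -1.72*n^4 - 8.2*n^3 + 3.4*n^2 + 8.0*n - 1.14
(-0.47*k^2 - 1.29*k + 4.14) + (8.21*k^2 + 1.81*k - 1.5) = 7.74*k^2 + 0.52*k + 2.64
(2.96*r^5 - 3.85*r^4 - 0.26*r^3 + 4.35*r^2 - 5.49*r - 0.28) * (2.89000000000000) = 8.5544*r^5 - 11.1265*r^4 - 0.7514*r^3 + 12.5715*r^2 - 15.8661*r - 0.8092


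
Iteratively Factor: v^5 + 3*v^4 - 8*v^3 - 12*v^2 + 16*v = (v)*(v^4 + 3*v^3 - 8*v^2 - 12*v + 16) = v*(v - 2)*(v^3 + 5*v^2 + 2*v - 8) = v*(v - 2)*(v + 4)*(v^2 + v - 2) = v*(v - 2)*(v + 2)*(v + 4)*(v - 1)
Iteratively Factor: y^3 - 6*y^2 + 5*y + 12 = (y - 3)*(y^2 - 3*y - 4) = (y - 3)*(y + 1)*(y - 4)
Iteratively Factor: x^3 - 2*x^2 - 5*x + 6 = (x - 3)*(x^2 + x - 2) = (x - 3)*(x + 2)*(x - 1)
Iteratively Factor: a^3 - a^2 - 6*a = (a + 2)*(a^2 - 3*a) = a*(a + 2)*(a - 3)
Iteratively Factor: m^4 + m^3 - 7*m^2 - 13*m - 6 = (m + 1)*(m^3 - 7*m - 6) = (m + 1)*(m + 2)*(m^2 - 2*m - 3) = (m + 1)^2*(m + 2)*(m - 3)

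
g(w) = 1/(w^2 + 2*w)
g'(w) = (-2*w - 2)/(w^2 + 2*w)^2 = 2*(-w - 1)/(w^2*(w + 2)^2)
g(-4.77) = 0.08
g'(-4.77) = 0.04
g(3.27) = 0.06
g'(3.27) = -0.03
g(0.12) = 3.93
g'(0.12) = -34.61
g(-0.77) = -1.06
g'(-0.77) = -0.51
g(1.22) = 0.25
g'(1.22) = -0.29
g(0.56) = 0.70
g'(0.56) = -1.52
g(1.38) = 0.21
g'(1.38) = -0.22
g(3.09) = 0.06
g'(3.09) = -0.03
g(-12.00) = 0.01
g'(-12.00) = 0.00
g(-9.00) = 0.02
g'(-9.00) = 0.00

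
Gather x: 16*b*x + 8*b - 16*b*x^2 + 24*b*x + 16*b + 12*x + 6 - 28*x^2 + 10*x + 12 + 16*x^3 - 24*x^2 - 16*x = 24*b + 16*x^3 + x^2*(-16*b - 52) + x*(40*b + 6) + 18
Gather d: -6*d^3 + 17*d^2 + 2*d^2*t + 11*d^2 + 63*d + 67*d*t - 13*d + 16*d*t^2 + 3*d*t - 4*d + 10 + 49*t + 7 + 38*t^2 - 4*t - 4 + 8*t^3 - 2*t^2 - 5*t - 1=-6*d^3 + d^2*(2*t + 28) + d*(16*t^2 + 70*t + 46) + 8*t^3 + 36*t^2 + 40*t + 12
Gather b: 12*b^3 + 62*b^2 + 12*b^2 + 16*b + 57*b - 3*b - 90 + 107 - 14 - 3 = 12*b^3 + 74*b^2 + 70*b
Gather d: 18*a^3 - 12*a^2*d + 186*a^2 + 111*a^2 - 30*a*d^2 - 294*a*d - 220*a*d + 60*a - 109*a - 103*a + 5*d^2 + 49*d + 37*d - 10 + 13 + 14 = 18*a^3 + 297*a^2 - 152*a + d^2*(5 - 30*a) + d*(-12*a^2 - 514*a + 86) + 17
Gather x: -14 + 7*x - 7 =7*x - 21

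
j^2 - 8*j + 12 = (j - 6)*(j - 2)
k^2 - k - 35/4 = (k - 7/2)*(k + 5/2)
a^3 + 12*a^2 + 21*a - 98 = (a - 2)*(a + 7)^2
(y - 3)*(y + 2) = y^2 - y - 6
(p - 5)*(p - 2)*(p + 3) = p^3 - 4*p^2 - 11*p + 30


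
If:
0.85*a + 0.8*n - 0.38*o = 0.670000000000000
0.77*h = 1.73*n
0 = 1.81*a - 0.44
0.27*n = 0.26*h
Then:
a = 0.24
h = 0.00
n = 0.00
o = -1.22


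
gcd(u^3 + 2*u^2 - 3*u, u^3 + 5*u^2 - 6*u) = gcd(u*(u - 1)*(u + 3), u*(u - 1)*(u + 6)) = u^2 - u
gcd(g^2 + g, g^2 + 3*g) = g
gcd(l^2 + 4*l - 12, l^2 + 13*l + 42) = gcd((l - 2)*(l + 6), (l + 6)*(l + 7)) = l + 6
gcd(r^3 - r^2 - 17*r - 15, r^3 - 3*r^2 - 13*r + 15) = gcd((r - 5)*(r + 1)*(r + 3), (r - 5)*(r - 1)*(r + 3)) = r^2 - 2*r - 15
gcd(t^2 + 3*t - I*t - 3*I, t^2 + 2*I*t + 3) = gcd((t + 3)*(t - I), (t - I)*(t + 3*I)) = t - I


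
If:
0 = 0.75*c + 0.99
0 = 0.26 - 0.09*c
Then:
No Solution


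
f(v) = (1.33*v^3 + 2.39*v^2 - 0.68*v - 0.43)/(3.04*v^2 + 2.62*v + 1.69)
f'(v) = (-6.08*v - 2.62)*(1.33*v^3 + 2.39*v^2 - 0.68*v - 0.43)/(3.04*v^2 + 2.62*v + 1.69)^2 + (3.99*v^2 + 4.78*v - 0.68)/(3.04*v^2 + 2.62*v + 1.69) = (4.0432*v^4 + 6.9692*v^3 + 15.0721*v^2 + 10.6926*v - 0.0226)/(9.2416*v^4 + 15.9296*v^3 + 17.1396*v^2 + 8.8556*v + 2.8561)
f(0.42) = -0.06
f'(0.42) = 0.70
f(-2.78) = -0.48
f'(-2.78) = 0.56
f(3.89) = 1.92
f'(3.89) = 0.48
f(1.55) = 0.71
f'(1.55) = 0.60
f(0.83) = 0.24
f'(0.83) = 0.71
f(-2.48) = -0.31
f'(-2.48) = 0.58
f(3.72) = 1.84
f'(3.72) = 0.48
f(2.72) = 1.35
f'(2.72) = 0.51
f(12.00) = 5.59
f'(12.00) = 0.44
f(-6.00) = -2.07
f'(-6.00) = 0.46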